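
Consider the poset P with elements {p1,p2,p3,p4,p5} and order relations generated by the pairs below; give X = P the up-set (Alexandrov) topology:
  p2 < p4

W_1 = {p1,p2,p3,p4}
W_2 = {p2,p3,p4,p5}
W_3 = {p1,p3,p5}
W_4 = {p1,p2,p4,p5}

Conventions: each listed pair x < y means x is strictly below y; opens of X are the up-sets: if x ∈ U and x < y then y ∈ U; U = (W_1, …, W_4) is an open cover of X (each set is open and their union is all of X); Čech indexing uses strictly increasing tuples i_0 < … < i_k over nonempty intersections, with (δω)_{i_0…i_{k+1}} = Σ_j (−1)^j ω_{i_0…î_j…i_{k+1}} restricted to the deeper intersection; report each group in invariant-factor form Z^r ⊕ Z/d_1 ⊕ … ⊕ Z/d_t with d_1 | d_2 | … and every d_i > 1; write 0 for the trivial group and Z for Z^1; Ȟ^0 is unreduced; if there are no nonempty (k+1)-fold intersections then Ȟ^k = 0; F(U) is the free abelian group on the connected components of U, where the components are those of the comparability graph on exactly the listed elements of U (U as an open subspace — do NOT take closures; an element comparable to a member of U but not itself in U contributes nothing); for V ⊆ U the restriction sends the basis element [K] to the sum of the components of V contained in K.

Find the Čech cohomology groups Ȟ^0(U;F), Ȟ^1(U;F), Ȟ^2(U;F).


nerve of the cover:
  W12={p2,p3,p4} W13={p1,p3} W14={p1,p2,p4} W23={p3,p5} W24={p2,p4,p5} W34={p1,p5}
  W123={p3} W124={p2,p4} W134={p1} W234={p5}
components per intersection:
  W1: {p1} {p2,p4} {p3}
  W2: {p2,p4} {p3} {p5}
  W3: {p1} {p3} {p5}
  W4: {p1} {p2,p4} {p5}
  W12: {p2,p4} {p3}
  W13: {p1} {p3}
  W14: {p1} {p2,p4}
  W23: {p3} {p5}
  W24: {p2,p4} {p5}
  W34: {p1} {p5}
  W123: {p3}
  W124: {p2,p4}
  W134: {p1}
  W234: {p5}
C dims 12,12,4; δ0: rk 8, SNF 1^8; δ1: rk 4, SNF 1^4
Ȟ^0 = (12 − 8) − 0 = 4, so Ȟ^0 ≅ Z^4
Ȟ^1 = (12 − 4) − 8 = 0, so Ȟ^1 ≅ 0
Ȟ^2 = (4 − 0) − 4 = 0, so Ȟ^2 ≅ 0

Ȟ^0 ≅ Z^4, Ȟ^1 ≅ 0 and Ȟ^2 ≅ 0


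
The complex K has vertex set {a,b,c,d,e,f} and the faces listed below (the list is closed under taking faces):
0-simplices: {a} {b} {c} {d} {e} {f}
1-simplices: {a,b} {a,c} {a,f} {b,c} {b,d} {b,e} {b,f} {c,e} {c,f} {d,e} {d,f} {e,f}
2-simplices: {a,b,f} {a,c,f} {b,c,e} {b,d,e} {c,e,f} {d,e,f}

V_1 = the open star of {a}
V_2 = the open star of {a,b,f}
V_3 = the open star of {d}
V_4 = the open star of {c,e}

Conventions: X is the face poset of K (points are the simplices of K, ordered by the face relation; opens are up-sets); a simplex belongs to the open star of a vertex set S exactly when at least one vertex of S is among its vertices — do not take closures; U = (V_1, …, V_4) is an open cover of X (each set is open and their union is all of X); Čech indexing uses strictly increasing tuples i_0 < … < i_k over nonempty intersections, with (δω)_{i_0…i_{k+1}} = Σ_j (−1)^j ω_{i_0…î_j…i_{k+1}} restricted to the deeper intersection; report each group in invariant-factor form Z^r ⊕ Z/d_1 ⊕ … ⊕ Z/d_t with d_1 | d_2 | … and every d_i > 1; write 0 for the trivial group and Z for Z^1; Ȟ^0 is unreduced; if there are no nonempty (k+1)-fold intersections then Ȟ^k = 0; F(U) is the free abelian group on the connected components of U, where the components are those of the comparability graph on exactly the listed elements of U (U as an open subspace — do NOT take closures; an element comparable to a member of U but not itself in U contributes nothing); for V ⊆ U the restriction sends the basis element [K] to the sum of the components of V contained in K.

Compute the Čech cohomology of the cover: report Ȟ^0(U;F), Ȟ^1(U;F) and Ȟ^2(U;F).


nonempty intersections:
  V1={{a},{a,b},{a,c},{a,f},{a,b,f},{a,c,f}} V2={{a},{b},{f},{a,b},{a,c},{a,f},{b,c},{b,d},{b,e},{b,f},{c,f},{d,f},{e,f},{a,b,f},{a,c,f},{b,c,e},{b,d,e},{c,e,f},{d,e,f}} V3={{d},{b,d},{d,e},{d,f},{b,d,e},{d,e,f}} V4={{c},{e},{a,c},{b,c},{b,e},{c,e},{c,f},{d,e},{e,f},{a,c,f},{b,c,e},{b,d,e},{c,e,f},{d,e,f}}
  V12={{a},{a,b},{a,c},{a,f},{a,b,f},{a,c,f}} V14={{a,c},{a,c,f}} V23={{b,d},{d,f},{b,d,e},{d,e,f}} V24={{a,c},{b,c},{b,e},{c,f},{e,f},{a,c,f},{b,c,e},{b,d,e},{c,e,f},{d,e,f}} V34={{d,e},{b,d,e},{d,e,f}}
  V124={{a,c},{a,c,f}} V234={{b,d,e},{d,e,f}}
components per intersection:
  V1: {{a},{a,b},{a,c},{a,f},{a,b,f},{a,c,f}}
  V2: {{a},{b},{f},{a,b},{a,c},{a,f},{b,c},{b,d},{b,e},{b,f},{c,f},{d,f},{e,f},{a,b,f},{a,c,f},{b,c,e},{b,d,e},{c,e,f},{d,e,f}}
  V3: {{d},{b,d},{d,e},{d,f},{b,d,e},{d,e,f}}
  V4: {{c},{e},{a,c},{b,c},{b,e},{c,e},{c,f},{d,e},{e,f},{a,c,f},{b,c,e},{b,d,e},{c,e,f},{d,e,f}}
  V12: {{a},{a,b},{a,c},{a,f},{a,b,f},{a,c,f}}
  V14: {{a,c},{a,c,f}}
  V23: {{b,d},{b,d,e}} {{d,f},{d,e,f}}
  V24: {{a,c},{c,f},{e,f},{a,c,f},{c,e,f},{d,e,f}} {{b,c},{b,e},{b,c,e},{b,d,e}}
  V34: {{d,e},{b,d,e},{d,e,f}}
  V124: {{a,c},{a,c,f}}
  V234: {{b,d,e}} {{d,e,f}}
C dims 4,7,3; δ0: rk 3, SNF 1^3; δ1: rk 3, SNF 1^3
Ȟ^0: (4−3)−0=1 ⇒ Z
Ȟ^1: (7−3)−3=1 ⇒ Z
Ȟ^2: (3−0)−3=0 ⇒ 0

Ȟ^0 = Z; Ȟ^1 = Z; Ȟ^2 = 0


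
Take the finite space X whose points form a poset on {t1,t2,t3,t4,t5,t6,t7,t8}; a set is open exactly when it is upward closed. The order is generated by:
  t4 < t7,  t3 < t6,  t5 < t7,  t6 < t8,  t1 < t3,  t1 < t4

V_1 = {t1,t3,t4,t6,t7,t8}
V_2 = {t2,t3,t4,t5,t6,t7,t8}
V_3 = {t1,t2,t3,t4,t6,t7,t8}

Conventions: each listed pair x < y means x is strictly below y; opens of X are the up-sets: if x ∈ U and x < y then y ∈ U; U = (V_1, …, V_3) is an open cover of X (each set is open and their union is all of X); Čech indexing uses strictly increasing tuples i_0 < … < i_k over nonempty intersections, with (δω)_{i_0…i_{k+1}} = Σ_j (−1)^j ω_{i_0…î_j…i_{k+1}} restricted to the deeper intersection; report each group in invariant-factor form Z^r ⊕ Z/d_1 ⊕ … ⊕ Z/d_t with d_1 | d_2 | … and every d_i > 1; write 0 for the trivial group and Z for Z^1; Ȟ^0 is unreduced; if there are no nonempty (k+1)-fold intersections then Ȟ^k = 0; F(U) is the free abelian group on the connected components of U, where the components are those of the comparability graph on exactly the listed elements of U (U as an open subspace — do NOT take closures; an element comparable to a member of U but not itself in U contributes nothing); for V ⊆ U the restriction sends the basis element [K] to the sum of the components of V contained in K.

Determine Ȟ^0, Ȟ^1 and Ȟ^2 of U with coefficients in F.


intersection data:
  V12={t3,t4,t6,t7,t8} V13={t1,t3,t4,t6,t7,t8} V23={t2,t3,t4,t6,t7,t8}
  V123={t3,t4,t6,t7,t8}
components per intersection:
  V1: {t1,t3,t4,t6,t7,t8}
  V2: {t2} {t3,t6,t8} {t4,t5,t7}
  V3: {t1,t3,t4,t6,t7,t8} {t2}
  V12: {t3,t6,t8} {t4,t7}
  V13: {t1,t3,t4,t6,t7,t8}
  V23: {t2} {t3,t6,t8} {t4,t7}
  V123: {t3,t6,t8} {t4,t7}
C dims 6,6,2; δ0: rk 4, SNF 1^4; δ1: rk 2, SNF 1^2
Ȟ^0 = (6 − 4) − 0 = 2, so Ȟ^0 ≅ Z^2
Ȟ^1 = (6 − 2) − 4 = 0, so Ȟ^1 ≅ 0
Ȟ^2 = (2 − 0) − 2 = 0, so Ȟ^2 ≅ 0

Ȟ^0 = Z^2, Ȟ^1 = 0, Ȟ^2 = 0


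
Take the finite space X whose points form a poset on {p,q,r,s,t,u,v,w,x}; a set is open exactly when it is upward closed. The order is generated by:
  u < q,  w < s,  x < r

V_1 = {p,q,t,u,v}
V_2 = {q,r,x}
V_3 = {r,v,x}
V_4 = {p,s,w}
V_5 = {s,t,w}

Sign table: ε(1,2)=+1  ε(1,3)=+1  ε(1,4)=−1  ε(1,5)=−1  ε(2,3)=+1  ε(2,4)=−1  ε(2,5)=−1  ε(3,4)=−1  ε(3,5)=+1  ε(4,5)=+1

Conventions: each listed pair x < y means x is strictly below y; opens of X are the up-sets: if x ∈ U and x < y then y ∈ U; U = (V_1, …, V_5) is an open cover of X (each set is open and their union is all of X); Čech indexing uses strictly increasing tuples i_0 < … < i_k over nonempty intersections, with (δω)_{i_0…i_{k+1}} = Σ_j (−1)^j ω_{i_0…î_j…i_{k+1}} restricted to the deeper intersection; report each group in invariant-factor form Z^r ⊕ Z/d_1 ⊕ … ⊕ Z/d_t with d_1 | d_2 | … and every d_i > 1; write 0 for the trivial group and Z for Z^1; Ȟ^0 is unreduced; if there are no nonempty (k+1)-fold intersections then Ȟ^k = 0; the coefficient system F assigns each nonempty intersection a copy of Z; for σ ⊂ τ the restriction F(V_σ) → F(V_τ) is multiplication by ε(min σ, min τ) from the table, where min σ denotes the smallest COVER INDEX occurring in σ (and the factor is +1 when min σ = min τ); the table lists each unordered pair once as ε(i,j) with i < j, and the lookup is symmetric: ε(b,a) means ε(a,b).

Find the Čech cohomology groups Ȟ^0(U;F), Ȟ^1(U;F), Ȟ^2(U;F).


nerve of the cover:
  V12={q} V13={v} V14={p} V15={t} V23={r,x} V45={s,w}
C dims 5,6; δ0: rk 4, SNF 1^4
Ȟ^0 = (5 − 4) − 0 = 1, so Ȟ^0 ≅ Z
Ȟ^1 = (6 − 0) − 4 = 2, so Ȟ^1 ≅ Z^2
Ȟ^2 = (0 − 0) − 0 = 0, so Ȟ^2 ≅ 0

Ȟ^0 = Z, Ȟ^1 = Z^2 and Ȟ^2 = 0


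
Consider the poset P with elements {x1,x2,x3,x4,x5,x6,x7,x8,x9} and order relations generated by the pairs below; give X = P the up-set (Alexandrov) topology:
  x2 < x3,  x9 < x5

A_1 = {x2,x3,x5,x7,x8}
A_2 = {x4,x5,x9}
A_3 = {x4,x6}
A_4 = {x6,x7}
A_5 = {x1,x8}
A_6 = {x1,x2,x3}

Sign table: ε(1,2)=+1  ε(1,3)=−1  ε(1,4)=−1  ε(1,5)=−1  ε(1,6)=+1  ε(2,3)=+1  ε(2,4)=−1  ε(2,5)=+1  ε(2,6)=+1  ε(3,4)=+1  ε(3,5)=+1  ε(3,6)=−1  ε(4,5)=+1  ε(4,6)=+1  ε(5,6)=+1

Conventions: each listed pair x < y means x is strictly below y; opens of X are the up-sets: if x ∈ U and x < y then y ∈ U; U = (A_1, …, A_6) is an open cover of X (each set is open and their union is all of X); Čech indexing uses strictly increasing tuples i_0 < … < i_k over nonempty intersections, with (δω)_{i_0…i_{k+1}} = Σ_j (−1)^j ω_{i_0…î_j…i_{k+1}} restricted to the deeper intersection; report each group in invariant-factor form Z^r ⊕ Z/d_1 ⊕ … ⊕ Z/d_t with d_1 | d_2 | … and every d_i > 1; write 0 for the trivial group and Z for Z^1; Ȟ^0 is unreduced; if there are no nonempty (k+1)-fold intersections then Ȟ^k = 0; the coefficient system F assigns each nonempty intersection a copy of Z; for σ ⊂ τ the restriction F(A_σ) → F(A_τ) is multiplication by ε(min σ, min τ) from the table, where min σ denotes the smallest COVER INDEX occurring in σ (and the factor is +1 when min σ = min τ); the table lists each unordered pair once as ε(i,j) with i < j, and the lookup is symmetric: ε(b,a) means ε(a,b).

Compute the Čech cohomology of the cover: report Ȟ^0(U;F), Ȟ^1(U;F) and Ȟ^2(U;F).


intersection data:
  A12={x5} A14={x7} A15={x8} A16={x2,x3} A23={x4} A34={x6} A56={x1}
C dims 6,7; δ0: rk 6, SNF 1^5·2
Ȟ^0 = (6 − 6) − 0 = 0, so Ȟ^0 ≅ 0
Ȟ^1 = (7 − 0) − 6 = 1 plus torsion [2], so Ȟ^1 ≅ Z ⊕ Z/2
Ȟ^2 = (0 − 0) − 0 = 0, so Ȟ^2 ≅ 0

Ȟ^0(U;F) ≅ 0, Ȟ^1(U;F) ≅ Z ⊕ Z/2 and Ȟ^2(U;F) ≅ 0


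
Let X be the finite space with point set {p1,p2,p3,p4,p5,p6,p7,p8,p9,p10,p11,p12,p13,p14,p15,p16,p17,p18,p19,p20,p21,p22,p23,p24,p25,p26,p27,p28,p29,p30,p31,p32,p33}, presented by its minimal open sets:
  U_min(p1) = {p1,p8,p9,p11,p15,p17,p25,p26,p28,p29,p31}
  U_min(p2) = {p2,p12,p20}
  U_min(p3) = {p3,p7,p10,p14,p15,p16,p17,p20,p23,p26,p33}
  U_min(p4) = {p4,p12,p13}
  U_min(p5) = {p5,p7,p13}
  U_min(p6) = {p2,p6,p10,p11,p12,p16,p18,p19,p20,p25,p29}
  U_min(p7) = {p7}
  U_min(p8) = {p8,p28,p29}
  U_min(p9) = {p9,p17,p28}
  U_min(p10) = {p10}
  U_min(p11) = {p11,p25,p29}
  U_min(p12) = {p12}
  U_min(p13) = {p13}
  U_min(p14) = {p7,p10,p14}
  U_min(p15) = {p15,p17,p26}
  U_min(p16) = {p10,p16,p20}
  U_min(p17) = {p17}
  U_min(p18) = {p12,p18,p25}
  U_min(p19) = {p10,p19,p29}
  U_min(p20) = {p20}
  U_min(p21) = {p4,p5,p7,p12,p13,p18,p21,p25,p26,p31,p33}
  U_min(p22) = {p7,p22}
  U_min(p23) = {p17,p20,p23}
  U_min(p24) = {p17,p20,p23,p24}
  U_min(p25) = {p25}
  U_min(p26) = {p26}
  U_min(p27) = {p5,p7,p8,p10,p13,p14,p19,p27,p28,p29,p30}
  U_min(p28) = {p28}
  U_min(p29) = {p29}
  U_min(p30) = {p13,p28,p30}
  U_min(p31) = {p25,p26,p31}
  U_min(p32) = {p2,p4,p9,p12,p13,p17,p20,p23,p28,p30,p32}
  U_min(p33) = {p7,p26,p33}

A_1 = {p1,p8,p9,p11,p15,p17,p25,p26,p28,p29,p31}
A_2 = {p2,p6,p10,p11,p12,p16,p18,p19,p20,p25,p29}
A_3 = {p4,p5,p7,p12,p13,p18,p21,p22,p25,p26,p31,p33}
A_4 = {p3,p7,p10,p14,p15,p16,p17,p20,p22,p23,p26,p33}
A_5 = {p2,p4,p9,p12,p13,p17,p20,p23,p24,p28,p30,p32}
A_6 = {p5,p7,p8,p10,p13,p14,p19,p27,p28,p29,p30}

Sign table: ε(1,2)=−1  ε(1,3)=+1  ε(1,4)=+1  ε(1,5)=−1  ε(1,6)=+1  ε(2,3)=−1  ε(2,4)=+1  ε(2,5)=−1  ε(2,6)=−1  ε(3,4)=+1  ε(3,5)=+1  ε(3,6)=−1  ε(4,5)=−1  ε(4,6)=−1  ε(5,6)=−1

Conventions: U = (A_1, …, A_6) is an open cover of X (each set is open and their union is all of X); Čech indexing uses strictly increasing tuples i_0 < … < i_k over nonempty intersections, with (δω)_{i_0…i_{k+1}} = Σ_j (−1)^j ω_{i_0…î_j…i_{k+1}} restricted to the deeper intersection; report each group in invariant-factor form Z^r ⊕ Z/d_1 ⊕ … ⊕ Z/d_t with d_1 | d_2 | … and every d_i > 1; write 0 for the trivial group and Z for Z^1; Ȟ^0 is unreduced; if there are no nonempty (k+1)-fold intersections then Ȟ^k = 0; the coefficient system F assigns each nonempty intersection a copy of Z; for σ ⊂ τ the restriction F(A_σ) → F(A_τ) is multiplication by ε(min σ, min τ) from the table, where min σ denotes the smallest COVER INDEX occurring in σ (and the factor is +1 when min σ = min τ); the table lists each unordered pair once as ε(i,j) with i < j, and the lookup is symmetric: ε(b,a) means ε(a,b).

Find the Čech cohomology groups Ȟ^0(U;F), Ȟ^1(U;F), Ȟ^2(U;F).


nonempty intersections:
  A12={p11,p25,p29} A13={p25,p26,p31} A14={p15,p17,p26} A15={p9,p17,p28} A16={p8,p28,p29} A23={p12,p18,p25} A24={p10,p16,p20} A25={p2,p12,p20} A26={p10,p19,p29} A34={p7,p22,p26,p33} A35={p4,p12,p13} A36={p5,p7,p13} A45={p17,p20,p23} A46={p7,p10,p14} A56={p13,p28,p30}
  A123={p25} A126={p29} A134={p26} A145={p17} A156={p28} A235={p12} A245={p20} A246={p10} A346={p7} A356={p13}
C dims 6,15,10; δ0: rk 6, SNF 1^5·2; δ1: rk 9, SNF 1^9
Ȟ^0: (6−6)−0=0 ⇒ 0
Ȟ^1: (15−9)−6=0 plus torsion [2] ⇒ Z/2
Ȟ^2: (10−0)−9=1 ⇒ Z

Ȟ^0(U;F) ≅ 0; Ȟ^1(U;F) ≅ Z/2; Ȟ^2(U;F) ≅ Z


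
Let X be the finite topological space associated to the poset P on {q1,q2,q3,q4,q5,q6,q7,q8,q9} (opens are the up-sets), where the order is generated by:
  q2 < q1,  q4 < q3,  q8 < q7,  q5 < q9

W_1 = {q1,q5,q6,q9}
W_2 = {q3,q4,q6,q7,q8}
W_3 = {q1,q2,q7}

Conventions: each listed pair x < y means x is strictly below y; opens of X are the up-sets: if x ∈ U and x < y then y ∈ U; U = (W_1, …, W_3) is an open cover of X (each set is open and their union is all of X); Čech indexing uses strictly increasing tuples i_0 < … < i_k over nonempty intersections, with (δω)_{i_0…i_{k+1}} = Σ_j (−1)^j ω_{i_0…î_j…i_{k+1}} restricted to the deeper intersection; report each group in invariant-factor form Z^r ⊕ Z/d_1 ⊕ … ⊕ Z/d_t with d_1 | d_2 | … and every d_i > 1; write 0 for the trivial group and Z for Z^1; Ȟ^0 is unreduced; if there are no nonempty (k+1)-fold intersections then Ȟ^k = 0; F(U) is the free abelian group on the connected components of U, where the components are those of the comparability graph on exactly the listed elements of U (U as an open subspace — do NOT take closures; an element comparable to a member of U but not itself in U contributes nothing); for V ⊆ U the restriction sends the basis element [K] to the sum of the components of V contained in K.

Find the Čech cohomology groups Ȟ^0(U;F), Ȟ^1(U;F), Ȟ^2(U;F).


nerve simplices:
  W12={q6} W13={q1} W23={q7}
components per intersection:
  W1: {q1} {q5,q9} {q6}
  W2: {q3,q4} {q6} {q7,q8}
  W3: {q1,q2} {q7}
  W12: {q6}
  W13: {q1}
  W23: {q7}
C dims 8,3; δ0: rk 3, SNF 1^3
degree 0: 8−3−0 = 5 → Ȟ^0 ≅ Z^5
degree 1: 3−0−3 = 0 → Ȟ^1 ≅ 0
degree 2: 0−0−0 = 0 → Ȟ^2 ≅ 0

Ȟ^0 = Z^5; Ȟ^1 = 0; Ȟ^2 = 0


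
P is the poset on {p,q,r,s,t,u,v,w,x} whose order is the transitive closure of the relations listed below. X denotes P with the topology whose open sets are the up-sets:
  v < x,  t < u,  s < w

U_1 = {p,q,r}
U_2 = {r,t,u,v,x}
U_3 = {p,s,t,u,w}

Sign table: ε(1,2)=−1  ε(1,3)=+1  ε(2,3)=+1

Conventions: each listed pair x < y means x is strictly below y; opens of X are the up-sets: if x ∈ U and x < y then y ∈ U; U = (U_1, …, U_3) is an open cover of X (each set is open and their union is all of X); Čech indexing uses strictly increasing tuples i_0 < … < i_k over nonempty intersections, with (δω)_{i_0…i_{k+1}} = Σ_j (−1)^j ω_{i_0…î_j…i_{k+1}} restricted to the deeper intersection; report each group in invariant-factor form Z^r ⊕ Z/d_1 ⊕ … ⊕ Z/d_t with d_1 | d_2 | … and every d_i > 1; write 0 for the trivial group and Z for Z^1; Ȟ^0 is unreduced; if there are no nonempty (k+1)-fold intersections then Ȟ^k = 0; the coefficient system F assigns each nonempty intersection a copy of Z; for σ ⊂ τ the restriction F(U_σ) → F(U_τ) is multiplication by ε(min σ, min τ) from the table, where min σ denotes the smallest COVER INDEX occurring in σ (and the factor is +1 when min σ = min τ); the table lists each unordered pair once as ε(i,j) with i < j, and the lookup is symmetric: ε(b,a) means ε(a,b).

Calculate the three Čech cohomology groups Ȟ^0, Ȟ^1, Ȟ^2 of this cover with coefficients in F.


nonempty overlaps:
  U12={r} U13={p} U23={t,u}
C dims 3,3; δ0: rk 3, SNF 1^2·2
degree 0: 3−3−0 = 0 → Ȟ^0 ≅ 0
degree 1: 3−0−3 = 0 plus torsion [2] → Ȟ^1 ≅ Z/2
degree 2: 0−0−0 = 0 → Ȟ^2 ≅ 0

Ȟ^0(U;F) ≅ 0, Ȟ^1(U;F) ≅ Z/2, Ȟ^2(U;F) ≅ 0


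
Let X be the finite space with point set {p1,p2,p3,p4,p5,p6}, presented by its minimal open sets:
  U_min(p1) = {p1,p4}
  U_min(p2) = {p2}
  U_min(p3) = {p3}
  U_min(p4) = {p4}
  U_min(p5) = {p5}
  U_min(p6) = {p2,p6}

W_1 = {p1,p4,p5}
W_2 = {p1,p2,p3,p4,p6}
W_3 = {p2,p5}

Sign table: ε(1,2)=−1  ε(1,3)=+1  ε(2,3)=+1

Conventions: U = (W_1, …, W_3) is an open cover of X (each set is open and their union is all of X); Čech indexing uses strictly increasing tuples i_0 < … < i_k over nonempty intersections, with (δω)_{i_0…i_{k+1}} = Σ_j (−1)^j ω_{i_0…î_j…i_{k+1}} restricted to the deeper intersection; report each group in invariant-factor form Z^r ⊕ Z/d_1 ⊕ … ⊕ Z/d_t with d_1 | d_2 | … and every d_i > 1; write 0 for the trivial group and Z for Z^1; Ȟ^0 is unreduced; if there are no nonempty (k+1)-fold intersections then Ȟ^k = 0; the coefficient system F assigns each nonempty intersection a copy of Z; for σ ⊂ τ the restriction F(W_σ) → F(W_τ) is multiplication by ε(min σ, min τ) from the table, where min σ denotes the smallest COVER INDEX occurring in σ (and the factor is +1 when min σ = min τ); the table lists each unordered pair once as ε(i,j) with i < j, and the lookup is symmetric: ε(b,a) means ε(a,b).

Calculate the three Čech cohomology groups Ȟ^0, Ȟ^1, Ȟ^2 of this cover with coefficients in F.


Ȟ^0(U;F) ≅ 0; Ȟ^1(U;F) ≅ Z/2; Ȟ^2(U;F) ≅ 0

nonempty intersections:
  W12={p1,p4} W13={p5} W23={p2}
C dims 3,3; δ0: rk 3, SNF 1^2·2
Ȟ^0: (3−3)−0=0 ⇒ 0
Ȟ^1: (3−0)−3=0 plus torsion [2] ⇒ Z/2
Ȟ^2: (0−0)−0=0 ⇒ 0


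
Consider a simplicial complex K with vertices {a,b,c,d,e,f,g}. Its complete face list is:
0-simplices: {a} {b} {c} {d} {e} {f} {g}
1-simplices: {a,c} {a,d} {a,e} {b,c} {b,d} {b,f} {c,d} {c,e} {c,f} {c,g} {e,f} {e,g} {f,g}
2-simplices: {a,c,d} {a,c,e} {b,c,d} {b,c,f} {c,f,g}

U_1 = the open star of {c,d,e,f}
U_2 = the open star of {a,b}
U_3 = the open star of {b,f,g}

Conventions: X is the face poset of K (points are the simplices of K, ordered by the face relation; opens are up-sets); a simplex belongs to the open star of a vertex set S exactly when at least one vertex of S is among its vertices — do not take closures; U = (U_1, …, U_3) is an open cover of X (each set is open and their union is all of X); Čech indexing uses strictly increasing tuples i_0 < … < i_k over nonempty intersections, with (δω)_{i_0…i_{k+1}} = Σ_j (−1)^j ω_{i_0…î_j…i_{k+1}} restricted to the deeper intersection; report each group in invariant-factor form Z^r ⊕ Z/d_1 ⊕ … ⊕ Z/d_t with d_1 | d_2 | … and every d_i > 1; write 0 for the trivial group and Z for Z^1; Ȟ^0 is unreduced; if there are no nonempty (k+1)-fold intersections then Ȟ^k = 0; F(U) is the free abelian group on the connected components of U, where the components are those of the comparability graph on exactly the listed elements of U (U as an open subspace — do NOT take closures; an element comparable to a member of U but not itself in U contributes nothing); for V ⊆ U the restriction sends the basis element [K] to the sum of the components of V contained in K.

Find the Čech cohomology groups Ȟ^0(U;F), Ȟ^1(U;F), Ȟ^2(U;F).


Ȟ^0(U;F) ≅ Z, Ȟ^1(U;F) ≅ Z, Ȟ^2(U;F) ≅ 0

nonempty overlaps:
  U1={{c},{d},{e},{f},{a,c},{a,d},{a,e},{b,c},{b,d},{b,f},{c,d},{c,e},{c,f},{c,g},{e,f},{e,g},{f,g},{a,c,d},{a,c,e},{b,c,d},{b,c,f},{c,f,g}} U2={{a},{b},{a,c},{a,d},{a,e},{b,c},{b,d},{b,f},{a,c,d},{a,c,e},{b,c,d},{b,c,f}} U3={{b},{f},{g},{b,c},{b,d},{b,f},{c,f},{c,g},{e,f},{e,g},{f,g},{b,c,d},{b,c,f},{c,f,g}}
  U12={{a,c},{a,d},{a,e},{b,c},{b,d},{b,f},{a,c,d},{a,c,e},{b,c,d},{b,c,f}} U13={{f},{b,c},{b,d},{b,f},{c,f},{c,g},{e,f},{e,g},{f,g},{b,c,d},{b,c,f},{c,f,g}} U23={{b},{b,c},{b,d},{b,f},{b,c,d},{b,c,f}}
  U123={{b,c},{b,d},{b,f},{b,c,d},{b,c,f}}
components per intersection:
  U1: {{c},{d},{e},{f},{a,c},{a,d},{a,e},{b,c},{b,d},{b,f},{c,d},{c,e},{c,f},{c,g},{e,f},{e,g},{f,g},{a,c,d},{a,c,e},{b,c,d},{b,c,f},{c,f,g}}
  U2: {{a},{a,c},{a,d},{a,e},{a,c,d},{a,c,e}} {{b},{b,c},{b,d},{b,f},{b,c,d},{b,c,f}}
  U3: {{b},{f},{g},{b,c},{b,d},{b,f},{c,f},{c,g},{e,f},{e,g},{f,g},{b,c,d},{b,c,f},{c,f,g}}
  U12: {{a,c},{a,d},{a,e},{a,c,d},{a,c,e}} {{b,c},{b,d},{b,f},{b,c,d},{b,c,f}}
  U13: {{f},{b,c},{b,d},{b,f},{c,f},{c,g},{e,f},{f,g},{b,c,d},{b,c,f},{c,f,g}} {{e,g}}
  U23: {{b},{b,c},{b,d},{b,f},{b,c,d},{b,c,f}}
  U123: {{b,c},{b,d},{b,f},{b,c,d},{b,c,f}}
C dims 4,5,1; δ0: rk 3, SNF 1^3; δ1: rk 1, SNF 1^1
degree 0: 4−3−0 = 1 → Ȟ^0 ≅ Z
degree 1: 5−1−3 = 1 → Ȟ^1 ≅ Z
degree 2: 1−0−1 = 0 → Ȟ^2 ≅ 0


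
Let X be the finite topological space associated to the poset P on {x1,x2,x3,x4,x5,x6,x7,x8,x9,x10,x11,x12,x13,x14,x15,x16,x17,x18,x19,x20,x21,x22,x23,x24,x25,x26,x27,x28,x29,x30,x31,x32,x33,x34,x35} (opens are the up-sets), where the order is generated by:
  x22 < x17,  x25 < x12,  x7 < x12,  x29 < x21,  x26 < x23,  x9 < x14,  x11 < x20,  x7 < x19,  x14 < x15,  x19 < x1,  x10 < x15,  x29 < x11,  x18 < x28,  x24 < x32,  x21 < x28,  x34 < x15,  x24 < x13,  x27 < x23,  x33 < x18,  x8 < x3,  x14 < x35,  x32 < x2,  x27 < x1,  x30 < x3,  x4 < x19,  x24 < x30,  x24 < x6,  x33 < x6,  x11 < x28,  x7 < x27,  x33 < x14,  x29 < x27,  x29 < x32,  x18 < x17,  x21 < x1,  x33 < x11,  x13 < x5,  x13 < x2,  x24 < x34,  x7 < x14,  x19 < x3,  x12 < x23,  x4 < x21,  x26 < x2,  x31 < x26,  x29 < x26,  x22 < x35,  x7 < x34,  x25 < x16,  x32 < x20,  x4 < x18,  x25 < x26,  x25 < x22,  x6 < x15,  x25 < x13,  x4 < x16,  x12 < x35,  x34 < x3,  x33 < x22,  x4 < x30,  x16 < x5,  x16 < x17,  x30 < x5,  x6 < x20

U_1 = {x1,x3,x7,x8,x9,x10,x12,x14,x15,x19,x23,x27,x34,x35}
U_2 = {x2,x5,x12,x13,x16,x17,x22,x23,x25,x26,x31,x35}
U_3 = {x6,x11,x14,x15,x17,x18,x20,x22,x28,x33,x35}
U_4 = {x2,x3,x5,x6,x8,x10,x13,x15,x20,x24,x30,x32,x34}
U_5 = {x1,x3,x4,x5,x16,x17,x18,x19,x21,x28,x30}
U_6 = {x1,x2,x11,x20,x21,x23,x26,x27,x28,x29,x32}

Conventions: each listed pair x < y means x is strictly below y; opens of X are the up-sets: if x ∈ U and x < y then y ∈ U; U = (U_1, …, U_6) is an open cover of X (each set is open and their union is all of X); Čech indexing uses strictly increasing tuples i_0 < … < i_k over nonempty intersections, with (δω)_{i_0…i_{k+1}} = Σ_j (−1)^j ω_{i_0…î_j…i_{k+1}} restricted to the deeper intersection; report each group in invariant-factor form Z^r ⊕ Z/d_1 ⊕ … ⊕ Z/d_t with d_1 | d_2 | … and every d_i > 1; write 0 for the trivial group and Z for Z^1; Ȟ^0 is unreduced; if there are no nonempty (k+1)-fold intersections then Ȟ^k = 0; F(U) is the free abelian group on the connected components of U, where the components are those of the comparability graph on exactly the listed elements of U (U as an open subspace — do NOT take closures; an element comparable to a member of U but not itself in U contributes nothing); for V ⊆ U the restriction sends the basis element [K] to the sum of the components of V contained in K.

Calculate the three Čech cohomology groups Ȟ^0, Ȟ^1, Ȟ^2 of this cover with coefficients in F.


nonempty intersections:
  U12={x12,x23,x35} U13={x14,x15,x35} U14={x3,x8,x10,x15,x34} U15={x1,x3,x19} U16={x1,x23,x27} U23={x17,x22,x35} U24={x2,x5,x13} U25={x5,x16,x17} U26={x2,x23,x26} U34={x6,x15,x20} U35={x17,x18,x28} U36={x11,x20,x28} U45={x3,x5,x30} U46={x2,x20,x32} U56={x1,x21,x28}
  U123={x35} U126={x23} U134={x15} U145={x3} U156={x1} U235={x17} U245={x5} U246={x2} U346={x20} U356={x28}
components per intersection:
  U1: {x1,x3,x7,x8,x9,x10,x12,x14,x15,x19,x23,x27,x34,x35}
  U2: {x2,x5,x12,x13,x16,x17,x22,x23,x25,x26,x31,x35}
  U3: {x6,x11,x14,x15,x17,x18,x20,x22,x28,x33,x35}
  U4: {x2,x3,x5,x6,x8,x10,x13,x15,x20,x24,x30,x32,x34}
  U5: {x1,x3,x4,x5,x16,x17,x18,x19,x21,x28,x30}
  U6: {x1,x2,x11,x20,x21,x23,x26,x27,x28,x29,x32}
  U12: {x12,x23,x35}
  U13: {x14,x15,x35}
  U14: {x3,x8,x10,x15,x34}
  U15: {x1,x3,x19}
  U16: {x1,x23,x27}
  U23: {x17,x22,x35}
  U24: {x2,x5,x13}
  U25: {x5,x16,x17}
  U26: {x2,x23,x26}
  U34: {x6,x15,x20}
  U35: {x17,x18,x28}
  U36: {x11,x20,x28}
  U45: {x3,x5,x30}
  U46: {x2,x20,x32}
  U56: {x1,x21,x28}
  U123: {x35}
  U126: {x23}
  U134: {x15}
  U145: {x3}
  U156: {x1}
  U235: {x17}
  U245: {x5}
  U246: {x2}
  U346: {x20}
  U356: {x28}
C dims 6,15,10; δ0: rk 5, SNF 1^5; δ1: rk 10, SNF 1^9·2
Ȟ^0: (6−5)−0=1 ⇒ Z
Ȟ^1: (15−10)−5=0 ⇒ 0
Ȟ^2: (10−0)−10=0 plus torsion [2] ⇒ Z/2

Ȟ^0 ≅ Z, Ȟ^1 ≅ 0, Ȟ^2 ≅ Z/2


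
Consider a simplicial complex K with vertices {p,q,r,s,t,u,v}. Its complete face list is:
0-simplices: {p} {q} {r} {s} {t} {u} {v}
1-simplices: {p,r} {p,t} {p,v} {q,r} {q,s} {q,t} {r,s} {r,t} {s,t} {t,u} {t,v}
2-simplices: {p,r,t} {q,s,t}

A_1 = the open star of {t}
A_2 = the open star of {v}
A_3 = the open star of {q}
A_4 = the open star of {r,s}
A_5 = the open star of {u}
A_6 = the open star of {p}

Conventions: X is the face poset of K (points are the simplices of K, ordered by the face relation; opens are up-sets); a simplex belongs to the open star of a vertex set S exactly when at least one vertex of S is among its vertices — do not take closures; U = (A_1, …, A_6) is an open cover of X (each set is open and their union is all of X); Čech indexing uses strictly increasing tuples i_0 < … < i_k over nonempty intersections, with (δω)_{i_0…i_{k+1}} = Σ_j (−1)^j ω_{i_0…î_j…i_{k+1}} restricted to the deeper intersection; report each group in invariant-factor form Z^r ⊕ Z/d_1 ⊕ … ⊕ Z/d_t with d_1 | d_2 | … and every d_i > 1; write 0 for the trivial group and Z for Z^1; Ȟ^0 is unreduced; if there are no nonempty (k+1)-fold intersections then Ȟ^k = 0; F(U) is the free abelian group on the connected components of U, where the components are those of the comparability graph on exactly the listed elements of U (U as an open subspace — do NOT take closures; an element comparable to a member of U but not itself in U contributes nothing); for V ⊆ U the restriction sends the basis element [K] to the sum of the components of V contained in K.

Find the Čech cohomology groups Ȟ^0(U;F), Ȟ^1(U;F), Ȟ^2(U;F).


Ȟ^0 = Z; Ȟ^1 = Z^3; Ȟ^2 = 0

intersection data:
  A1={{t},{p,t},{q,t},{r,t},{s,t},{t,u},{t,v},{p,r,t},{q,s,t}} A2={{v},{p,v},{t,v}} A3={{q},{q,r},{q,s},{q,t},{q,s,t}} A4={{r},{s},{p,r},{q,r},{q,s},{r,s},{r,t},{s,t},{p,r,t},{q,s,t}} A5={{u},{t,u}} A6={{p},{p,r},{p,t},{p,v},{p,r,t}}
  A12={{t,v}} A13={{q,t},{q,s,t}} A14={{r,t},{s,t},{p,r,t},{q,s,t}} A15={{t,u}} A16={{p,t},{p,r,t}} A26={{p,v}} A34={{q,r},{q,s},{q,s,t}} A46={{p,r},{p,r,t}}
  A134={{q,s,t}} A146={{p,r,t}}
components per intersection:
  A1: {{t},{p,t},{q,t},{r,t},{s,t},{t,u},{t,v},{p,r,t},{q,s,t}}
  A2: {{v},{p,v},{t,v}}
  A3: {{q},{q,r},{q,s},{q,t},{q,s,t}}
  A4: {{r},{s},{p,r},{q,r},{q,s},{r,s},{r,t},{s,t},{p,r,t},{q,s,t}}
  A5: {{u},{t,u}}
  A6: {{p},{p,r},{p,t},{p,v},{p,r,t}}
  A12: {{t,v}}
  A13: {{q,t},{q,s,t}}
  A14: {{r,t},{p,r,t}} {{s,t},{q,s,t}}
  A15: {{t,u}}
  A16: {{p,t},{p,r,t}}
  A26: {{p,v}}
  A34: {{q,r}} {{q,s},{q,s,t}}
  A46: {{p,r},{p,r,t}}
  A134: {{q,s,t}}
  A146: {{p,r,t}}
C dims 6,10,2; δ0: rk 5, SNF 1^5; δ1: rk 2, SNF 1^2
Ȟ^0 = (6 − 5) − 0 = 1, so Ȟ^0 ≅ Z
Ȟ^1 = (10 − 2) − 5 = 3, so Ȟ^1 ≅ Z^3
Ȟ^2 = (2 − 0) − 2 = 0, so Ȟ^2 ≅ 0


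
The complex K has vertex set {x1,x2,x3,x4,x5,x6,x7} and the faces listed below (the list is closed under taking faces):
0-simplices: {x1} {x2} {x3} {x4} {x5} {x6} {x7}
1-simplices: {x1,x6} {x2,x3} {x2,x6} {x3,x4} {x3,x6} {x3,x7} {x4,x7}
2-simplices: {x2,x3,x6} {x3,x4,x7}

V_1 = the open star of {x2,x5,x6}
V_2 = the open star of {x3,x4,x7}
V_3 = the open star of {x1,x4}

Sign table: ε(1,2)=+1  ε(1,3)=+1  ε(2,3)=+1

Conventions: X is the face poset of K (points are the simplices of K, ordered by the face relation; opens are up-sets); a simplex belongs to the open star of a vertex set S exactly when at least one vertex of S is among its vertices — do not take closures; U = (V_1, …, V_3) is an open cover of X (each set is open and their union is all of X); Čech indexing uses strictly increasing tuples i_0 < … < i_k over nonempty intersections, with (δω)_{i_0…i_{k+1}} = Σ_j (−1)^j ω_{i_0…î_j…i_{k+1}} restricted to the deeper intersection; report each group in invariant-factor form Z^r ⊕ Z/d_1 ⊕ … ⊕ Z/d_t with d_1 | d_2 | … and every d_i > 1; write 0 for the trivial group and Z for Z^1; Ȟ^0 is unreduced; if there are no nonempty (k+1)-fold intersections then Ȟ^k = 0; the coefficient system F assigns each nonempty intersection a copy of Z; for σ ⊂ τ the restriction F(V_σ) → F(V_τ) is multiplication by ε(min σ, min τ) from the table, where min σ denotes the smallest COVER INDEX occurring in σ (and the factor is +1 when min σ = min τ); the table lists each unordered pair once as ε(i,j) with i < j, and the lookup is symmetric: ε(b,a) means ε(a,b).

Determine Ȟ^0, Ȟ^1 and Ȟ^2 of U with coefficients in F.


nonempty intersections:
  V1={{x2},{x5},{x6},{x1,x6},{x2,x3},{x2,x6},{x3,x6},{x2,x3,x6}} V2={{x3},{x4},{x7},{x2,x3},{x3,x4},{x3,x6},{x3,x7},{x4,x7},{x2,x3,x6},{x3,x4,x7}} V3={{x1},{x4},{x1,x6},{x3,x4},{x4,x7},{x3,x4,x7}}
  V12={{x2,x3},{x3,x6},{x2,x3,x6}} V13={{x1,x6}} V23={{x4},{x3,x4},{x4,x7},{x3,x4,x7}}
C dims 3,3; δ0: rk 2, SNF 1^2
Ȟ^0: (3−2)−0=1 ⇒ Z
Ȟ^1: (3−0)−2=1 ⇒ Z
Ȟ^2: (0−0)−0=0 ⇒ 0

Ȟ^0 ≅ Z, Ȟ^1 ≅ Z and Ȟ^2 ≅ 0


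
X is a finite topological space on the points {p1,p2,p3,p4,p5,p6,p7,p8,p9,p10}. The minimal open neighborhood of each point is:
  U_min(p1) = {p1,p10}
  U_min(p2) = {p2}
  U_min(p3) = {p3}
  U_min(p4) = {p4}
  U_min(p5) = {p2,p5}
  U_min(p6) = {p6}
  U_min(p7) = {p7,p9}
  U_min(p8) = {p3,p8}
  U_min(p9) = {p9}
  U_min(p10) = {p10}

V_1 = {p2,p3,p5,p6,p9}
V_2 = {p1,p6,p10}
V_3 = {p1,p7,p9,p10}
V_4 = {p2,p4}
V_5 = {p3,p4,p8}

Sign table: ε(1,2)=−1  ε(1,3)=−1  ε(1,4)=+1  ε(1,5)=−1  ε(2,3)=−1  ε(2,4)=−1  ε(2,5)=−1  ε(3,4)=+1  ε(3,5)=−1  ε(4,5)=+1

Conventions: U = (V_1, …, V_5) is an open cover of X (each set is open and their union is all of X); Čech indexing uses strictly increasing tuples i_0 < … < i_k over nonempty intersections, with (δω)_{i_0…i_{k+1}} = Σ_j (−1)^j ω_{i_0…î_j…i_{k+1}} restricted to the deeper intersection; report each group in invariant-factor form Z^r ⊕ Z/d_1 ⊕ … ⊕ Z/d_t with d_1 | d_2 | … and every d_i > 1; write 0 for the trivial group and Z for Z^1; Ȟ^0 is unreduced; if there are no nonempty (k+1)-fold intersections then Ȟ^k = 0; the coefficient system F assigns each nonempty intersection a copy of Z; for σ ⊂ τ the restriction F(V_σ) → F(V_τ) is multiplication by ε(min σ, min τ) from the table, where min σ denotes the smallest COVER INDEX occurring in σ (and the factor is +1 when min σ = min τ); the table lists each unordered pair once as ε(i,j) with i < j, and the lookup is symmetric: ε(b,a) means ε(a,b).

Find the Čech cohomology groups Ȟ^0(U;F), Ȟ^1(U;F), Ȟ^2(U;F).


Ȟ^0 = 0, Ȟ^1 = Z ⊕ Z/2 and Ȟ^2 = 0

nonempty intersections:
  V12={p6} V13={p9} V14={p2} V15={p3} V23={p1,p10} V45={p4}
C dims 5,6; δ0: rk 5, SNF 1^4·2
Ȟ^0: (5−5)−0=0 ⇒ 0
Ȟ^1: (6−0)−5=1 plus torsion [2] ⇒ Z ⊕ Z/2
Ȟ^2: (0−0)−0=0 ⇒ 0


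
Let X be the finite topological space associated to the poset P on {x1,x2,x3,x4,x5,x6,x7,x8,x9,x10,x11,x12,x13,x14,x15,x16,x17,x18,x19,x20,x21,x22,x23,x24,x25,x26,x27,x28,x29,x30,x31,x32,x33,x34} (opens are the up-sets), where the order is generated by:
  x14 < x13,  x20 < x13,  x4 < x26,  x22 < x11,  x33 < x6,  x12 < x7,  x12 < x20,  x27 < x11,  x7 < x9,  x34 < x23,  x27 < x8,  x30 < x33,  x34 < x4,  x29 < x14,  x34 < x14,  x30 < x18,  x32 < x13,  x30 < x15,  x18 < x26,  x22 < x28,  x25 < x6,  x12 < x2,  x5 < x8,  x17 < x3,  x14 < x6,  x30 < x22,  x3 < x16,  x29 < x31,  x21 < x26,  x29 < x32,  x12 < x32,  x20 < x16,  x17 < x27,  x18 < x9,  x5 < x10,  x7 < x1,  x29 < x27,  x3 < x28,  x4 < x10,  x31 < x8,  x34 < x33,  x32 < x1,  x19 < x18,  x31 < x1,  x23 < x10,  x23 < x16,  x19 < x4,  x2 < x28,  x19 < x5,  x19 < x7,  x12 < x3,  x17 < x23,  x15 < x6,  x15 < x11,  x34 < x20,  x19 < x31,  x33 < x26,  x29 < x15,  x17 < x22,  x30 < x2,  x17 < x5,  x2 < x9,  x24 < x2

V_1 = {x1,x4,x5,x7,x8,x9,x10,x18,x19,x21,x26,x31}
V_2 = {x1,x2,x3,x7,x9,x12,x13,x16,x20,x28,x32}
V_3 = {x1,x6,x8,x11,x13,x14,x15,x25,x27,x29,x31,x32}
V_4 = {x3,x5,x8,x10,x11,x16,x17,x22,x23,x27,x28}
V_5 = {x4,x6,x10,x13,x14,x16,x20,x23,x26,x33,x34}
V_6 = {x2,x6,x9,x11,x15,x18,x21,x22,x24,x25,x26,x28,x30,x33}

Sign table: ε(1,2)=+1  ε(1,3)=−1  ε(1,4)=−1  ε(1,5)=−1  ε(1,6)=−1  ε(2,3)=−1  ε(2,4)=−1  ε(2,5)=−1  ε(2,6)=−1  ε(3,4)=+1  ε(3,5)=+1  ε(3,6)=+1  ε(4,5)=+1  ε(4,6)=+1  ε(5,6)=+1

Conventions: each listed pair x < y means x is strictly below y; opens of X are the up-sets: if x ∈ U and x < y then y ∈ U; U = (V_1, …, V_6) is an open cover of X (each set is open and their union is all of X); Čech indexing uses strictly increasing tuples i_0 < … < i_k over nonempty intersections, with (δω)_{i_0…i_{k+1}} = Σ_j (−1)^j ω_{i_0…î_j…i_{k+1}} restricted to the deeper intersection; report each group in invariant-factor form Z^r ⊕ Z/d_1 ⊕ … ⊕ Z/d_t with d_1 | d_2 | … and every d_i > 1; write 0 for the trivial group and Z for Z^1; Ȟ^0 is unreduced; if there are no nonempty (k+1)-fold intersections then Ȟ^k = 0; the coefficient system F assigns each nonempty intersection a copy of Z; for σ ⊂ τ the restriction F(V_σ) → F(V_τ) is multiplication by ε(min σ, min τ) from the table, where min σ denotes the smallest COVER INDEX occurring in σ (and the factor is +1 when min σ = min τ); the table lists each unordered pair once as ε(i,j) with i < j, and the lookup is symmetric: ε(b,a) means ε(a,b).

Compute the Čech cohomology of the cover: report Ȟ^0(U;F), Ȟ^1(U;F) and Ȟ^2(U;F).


Ȟ^0(U;F) ≅ Z, Ȟ^1(U;F) ≅ 0 and Ȟ^2(U;F) ≅ Z/2

cover nerve:
  V12={x1,x7,x9} V13={x1,x8,x31} V14={x5,x8,x10} V15={x4,x10,x26} V16={x9,x18,x21,x26} V23={x1,x13,x32} V24={x3,x16,x28} V25={x13,x16,x20} V26={x2,x9,x28} V34={x8,x11,x27} V35={x6,x13,x14} V36={x6,x11,x15,x25} V45={x10,x16,x23} V46={x11,x22,x28} V56={x6,x26,x33}
  V123={x1} V126={x9} V134={x8} V145={x10} V156={x26} V235={x13} V245={x16} V246={x28} V346={x11} V356={x6}
C dims 6,15,10; δ0: rk 5, SNF 1^5; δ1: rk 10, SNF 1^9·2
Ȟ^0: (6−5)−0=1 ⇒ Z
Ȟ^1: (15−10)−5=0 ⇒ 0
Ȟ^2: (10−0)−10=0 plus torsion [2] ⇒ Z/2


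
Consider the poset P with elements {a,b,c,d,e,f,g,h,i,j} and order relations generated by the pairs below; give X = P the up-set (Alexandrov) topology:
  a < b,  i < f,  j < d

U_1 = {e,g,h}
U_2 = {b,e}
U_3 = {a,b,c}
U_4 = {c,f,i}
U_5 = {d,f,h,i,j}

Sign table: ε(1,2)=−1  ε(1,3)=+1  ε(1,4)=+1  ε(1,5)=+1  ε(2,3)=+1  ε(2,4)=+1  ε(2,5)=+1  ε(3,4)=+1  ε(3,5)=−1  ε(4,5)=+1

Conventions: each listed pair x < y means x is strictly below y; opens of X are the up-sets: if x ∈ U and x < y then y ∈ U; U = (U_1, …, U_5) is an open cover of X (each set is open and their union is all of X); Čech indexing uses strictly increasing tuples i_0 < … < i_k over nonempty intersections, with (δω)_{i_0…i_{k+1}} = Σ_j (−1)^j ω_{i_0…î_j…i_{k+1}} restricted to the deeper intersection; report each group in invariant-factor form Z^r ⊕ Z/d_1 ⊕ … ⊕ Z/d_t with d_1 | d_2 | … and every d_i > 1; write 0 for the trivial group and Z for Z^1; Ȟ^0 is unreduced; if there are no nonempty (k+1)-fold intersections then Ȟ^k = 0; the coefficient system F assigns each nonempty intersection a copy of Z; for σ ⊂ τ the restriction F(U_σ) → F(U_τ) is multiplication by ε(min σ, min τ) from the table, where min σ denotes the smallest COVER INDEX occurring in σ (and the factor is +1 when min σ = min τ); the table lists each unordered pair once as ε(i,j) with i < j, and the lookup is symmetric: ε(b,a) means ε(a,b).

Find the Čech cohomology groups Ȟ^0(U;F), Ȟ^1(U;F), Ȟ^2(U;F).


nonempty overlaps:
  U12={e} U15={h} U23={b} U34={c} U45={f,i}
C dims 5,5; δ0: rk 5, SNF 1^4·2
degree 0: 5−5−0 = 0 → Ȟ^0 ≅ 0
degree 1: 5−0−5 = 0 plus torsion [2] → Ȟ^1 ≅ Z/2
degree 2: 0−0−0 = 0 → Ȟ^2 ≅ 0

Ȟ^0(U;F) ≅ 0, Ȟ^1(U;F) ≅ Z/2, Ȟ^2(U;F) ≅ 0


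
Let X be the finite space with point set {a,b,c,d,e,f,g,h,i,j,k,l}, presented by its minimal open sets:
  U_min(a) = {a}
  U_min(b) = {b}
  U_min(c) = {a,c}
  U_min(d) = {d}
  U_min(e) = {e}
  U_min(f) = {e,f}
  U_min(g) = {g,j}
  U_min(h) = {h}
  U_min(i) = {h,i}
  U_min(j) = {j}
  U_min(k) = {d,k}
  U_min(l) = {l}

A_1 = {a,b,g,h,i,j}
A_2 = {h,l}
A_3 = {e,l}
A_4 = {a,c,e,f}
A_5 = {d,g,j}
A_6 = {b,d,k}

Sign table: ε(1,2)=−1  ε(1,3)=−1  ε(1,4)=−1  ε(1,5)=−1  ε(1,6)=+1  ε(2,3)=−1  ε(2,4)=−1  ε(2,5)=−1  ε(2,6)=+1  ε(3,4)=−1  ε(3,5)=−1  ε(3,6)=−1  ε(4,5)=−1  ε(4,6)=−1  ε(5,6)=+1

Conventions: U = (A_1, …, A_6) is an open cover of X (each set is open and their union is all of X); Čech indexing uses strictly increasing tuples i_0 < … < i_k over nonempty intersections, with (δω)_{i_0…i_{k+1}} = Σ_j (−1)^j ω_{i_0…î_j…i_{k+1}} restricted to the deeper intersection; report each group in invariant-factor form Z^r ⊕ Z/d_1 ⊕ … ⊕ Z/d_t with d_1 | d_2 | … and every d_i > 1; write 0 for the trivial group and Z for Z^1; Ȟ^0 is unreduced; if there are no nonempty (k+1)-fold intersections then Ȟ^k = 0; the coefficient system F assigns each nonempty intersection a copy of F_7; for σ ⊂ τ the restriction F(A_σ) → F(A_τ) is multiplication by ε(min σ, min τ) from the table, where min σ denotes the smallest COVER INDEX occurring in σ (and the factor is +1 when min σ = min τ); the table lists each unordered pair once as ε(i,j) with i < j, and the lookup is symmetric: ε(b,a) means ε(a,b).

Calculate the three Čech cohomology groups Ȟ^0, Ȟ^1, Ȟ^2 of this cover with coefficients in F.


nonempty overlaps:
  A12={h} A14={a} A15={g,j} A16={b} A23={l} A34={e} A56={d}
C dims 6,7; δ0: rk_F7 6
degree 0: 6−6−0 = 0 → Ȟ^0 ≅ 0
degree 1: 7−0−6 = 1 → Ȟ^1 ≅ Z/7
degree 2: 0−0−0 = 0 → Ȟ^2 ≅ 0

Ȟ^0(U;F) ≅ 0; Ȟ^1(U;F) ≅ Z/7; Ȟ^2(U;F) ≅ 0


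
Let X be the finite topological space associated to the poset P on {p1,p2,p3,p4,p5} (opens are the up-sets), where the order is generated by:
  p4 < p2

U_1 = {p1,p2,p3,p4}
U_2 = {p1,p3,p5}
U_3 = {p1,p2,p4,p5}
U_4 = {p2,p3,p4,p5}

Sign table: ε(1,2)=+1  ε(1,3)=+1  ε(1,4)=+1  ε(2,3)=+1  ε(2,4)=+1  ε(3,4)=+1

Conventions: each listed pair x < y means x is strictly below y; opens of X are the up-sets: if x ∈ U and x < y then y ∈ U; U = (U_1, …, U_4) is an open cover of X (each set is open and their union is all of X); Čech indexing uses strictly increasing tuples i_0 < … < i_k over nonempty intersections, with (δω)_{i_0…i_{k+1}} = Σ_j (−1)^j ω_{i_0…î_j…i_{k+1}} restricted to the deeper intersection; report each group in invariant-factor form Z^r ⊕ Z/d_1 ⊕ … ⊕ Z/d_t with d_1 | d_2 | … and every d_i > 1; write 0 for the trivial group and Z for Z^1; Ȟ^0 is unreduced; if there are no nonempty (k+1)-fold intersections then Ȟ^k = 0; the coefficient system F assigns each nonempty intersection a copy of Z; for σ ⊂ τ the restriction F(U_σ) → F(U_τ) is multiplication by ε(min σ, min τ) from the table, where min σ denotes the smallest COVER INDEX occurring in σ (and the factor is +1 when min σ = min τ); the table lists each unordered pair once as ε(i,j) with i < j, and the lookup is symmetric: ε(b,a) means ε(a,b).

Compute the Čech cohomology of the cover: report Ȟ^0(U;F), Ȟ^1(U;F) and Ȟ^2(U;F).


cover nerve:
  U12={p1,p3} U13={p1,p2,p4} U14={p2,p3,p4} U23={p1,p5} U24={p3,p5} U34={p2,p4,p5}
  U123={p1} U124={p3} U134={p2,p4} U234={p5}
C dims 4,6,4; δ0: rk 3, SNF 1^3; δ1: rk 3, SNF 1^3
Ȟ^0: (4−3)−0=1 ⇒ Z
Ȟ^1: (6−3)−3=0 ⇒ 0
Ȟ^2: (4−0)−3=1 ⇒ Z

Ȟ^0 = Z; Ȟ^1 = 0; Ȟ^2 = Z
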